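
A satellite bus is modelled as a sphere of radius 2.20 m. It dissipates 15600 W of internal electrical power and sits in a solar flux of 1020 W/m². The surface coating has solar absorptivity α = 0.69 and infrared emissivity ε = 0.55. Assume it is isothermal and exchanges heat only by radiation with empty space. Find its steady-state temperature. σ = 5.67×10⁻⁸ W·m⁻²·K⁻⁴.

T ≈ 343 K

At steady state, absorbed solar power + internal power = radiated power.
Absorbed: α·S·A_cross = 0.69·1020·15.21 = 10700 W (cross-section πr²).
Total input = 10700 + 15600 = 26300 W.
Radiated: εσ·A_surf·T⁴ with A_surf = 4πr² = 60.82 m².
T⁴ = 26300/(0.55·5.67×10⁻⁸·60.82) = 1.387×10¹⁰ K⁴.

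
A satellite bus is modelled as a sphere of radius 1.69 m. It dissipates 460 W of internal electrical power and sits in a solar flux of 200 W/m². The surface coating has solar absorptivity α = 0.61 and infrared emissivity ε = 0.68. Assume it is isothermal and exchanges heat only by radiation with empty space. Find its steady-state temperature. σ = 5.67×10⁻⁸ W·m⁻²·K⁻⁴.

At steady state, absorbed solar power + internal power = radiated power.
Absorbed: α·S·A_cross = 0.61·200·8.973 = 1095 W (cross-section πr²).
Total input = 1095 + 460 = 1555 W.
Radiated: εσ·A_surf·T⁴ with A_surf = 4πr² = 35.89 m².
T⁴ = 1555/(0.68·5.67×10⁻⁸·35.89) = 1.123×10⁹ K⁴.

T ≈ 183 K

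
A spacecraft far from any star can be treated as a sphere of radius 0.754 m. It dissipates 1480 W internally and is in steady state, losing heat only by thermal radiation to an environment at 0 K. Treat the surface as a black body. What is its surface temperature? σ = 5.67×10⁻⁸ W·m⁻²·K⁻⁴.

T ≈ 246 K

Steady state: internal power = radiated power, P = εσA T⁴.
Radiating area A = 4πr² = 7.144 m².
T⁴ = P/(εσA) = 1480/(1.0·5.67×10⁻⁸·7.144) = 3.654×10⁹ K⁴.
T = (3.654×10⁹)^(1/4).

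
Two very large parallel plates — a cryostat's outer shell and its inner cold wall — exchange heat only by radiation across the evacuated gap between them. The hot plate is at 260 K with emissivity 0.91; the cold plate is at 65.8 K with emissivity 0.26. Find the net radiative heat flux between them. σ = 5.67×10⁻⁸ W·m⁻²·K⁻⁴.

For two infinite grey parallel plates, q = σ(T₁⁴ − T₂⁴)/(1/ε₁ + 1/ε₂ − 1).
T₁⁴ − T₂⁴ = 4.570×10⁹ − 1.875×10⁷ = 4.551×10⁹ K⁴.
1/ε₁ + 1/ε₂ − 1 = 1.099 + 3.846 − 1 = 3.945.
q = 5.67×10⁻⁸ × 4.551×10⁹ / 3.945.

q ≈ 65.4 W/m²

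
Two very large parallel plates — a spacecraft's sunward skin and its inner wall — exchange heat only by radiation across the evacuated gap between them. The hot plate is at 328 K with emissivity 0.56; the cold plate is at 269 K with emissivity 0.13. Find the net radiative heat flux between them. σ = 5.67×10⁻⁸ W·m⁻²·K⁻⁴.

q ≈ 42.4 W/m²

For two infinite grey parallel plates, q = σ(T₁⁴ − T₂⁴)/(1/ε₁ + 1/ε₂ − 1).
T₁⁴ − T₂⁴ = 1.157×10¹⁰ − 5.236×10⁹ = 6.338×10⁹ K⁴.
1/ε₁ + 1/ε₂ − 1 = 1.786 + 7.692 − 1 = 8.478.
q = 5.67×10⁻⁸ × 6.338×10⁹ / 8.478.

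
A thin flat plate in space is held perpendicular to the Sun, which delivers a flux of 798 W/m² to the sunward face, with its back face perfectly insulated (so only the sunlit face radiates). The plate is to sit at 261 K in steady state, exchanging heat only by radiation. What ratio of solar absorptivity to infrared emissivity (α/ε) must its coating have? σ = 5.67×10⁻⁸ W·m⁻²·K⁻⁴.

α/ε ≈ 0.330

Balance: αS·A = εσ·1A·T⁴ ⇒ α/ε = σT⁴/S.
α/ε = 5.67×10⁻⁸·(261)⁴/798 = 5.67×10⁻⁸·4.640×10⁹/798.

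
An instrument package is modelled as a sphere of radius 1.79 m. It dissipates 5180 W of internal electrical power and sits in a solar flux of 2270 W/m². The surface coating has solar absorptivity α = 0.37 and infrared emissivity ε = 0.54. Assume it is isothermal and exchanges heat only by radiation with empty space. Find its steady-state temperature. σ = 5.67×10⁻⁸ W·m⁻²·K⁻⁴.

T ≈ 324 K

At steady state, absorbed solar power + internal power = radiated power.
Absorbed: α·S·A_cross = 0.37·2270·10.07 = 8454 W (cross-section πr²).
Total input = 8454 + 5180 = 13630 W.
Radiated: εσ·A_surf·T⁴ with A_surf = 4πr² = 40.26 m².
T⁴ = 13630/(0.54·5.67×10⁻⁸·40.26) = 1.106×10¹⁰ K⁴.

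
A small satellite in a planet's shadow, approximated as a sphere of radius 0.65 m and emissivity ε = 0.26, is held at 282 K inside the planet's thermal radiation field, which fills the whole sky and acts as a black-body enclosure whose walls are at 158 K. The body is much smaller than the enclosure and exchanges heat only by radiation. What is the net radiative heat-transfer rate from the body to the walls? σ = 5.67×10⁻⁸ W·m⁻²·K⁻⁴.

P_net ≈ 446 W

For a small grey body in a large enclosure: P_net = εσA(T_body⁴ − T_wall⁴).
A = 4πr² = 5.309 m²; T_body⁴ − T_wall⁴ = 6.324×10⁹ − 6.232×10⁸ = 5.701×10⁹ K⁴.
|P_net| = 0.26·5.67×10⁻⁸·5.309·5.701×10⁹.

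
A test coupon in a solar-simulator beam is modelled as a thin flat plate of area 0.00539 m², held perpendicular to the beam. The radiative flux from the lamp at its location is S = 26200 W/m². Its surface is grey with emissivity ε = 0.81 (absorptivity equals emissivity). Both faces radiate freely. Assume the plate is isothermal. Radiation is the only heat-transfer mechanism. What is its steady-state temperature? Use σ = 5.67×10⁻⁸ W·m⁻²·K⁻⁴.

At equilibrium, absorbed power = emitted power.
Absorbing cross-section = A = 0.005390 m²; emitting surface = 2A = 0.01078 m² (ratio 2).
εS·A_cross = εσ·A_surf·T⁴  ⇒  T⁴ = S/(2σ)   (ε cancels).
T⁴ = 26200/(2·5.67×10⁻⁸) = 2.310×10¹¹ K⁴.
T = (2.310×10¹¹)^(1/4).

T ≈ 693 K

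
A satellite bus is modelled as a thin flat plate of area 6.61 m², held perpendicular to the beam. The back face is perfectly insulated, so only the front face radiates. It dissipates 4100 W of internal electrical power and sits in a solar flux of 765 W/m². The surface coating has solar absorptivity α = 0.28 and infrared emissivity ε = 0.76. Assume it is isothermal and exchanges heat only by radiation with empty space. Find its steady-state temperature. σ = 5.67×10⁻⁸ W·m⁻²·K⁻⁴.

At steady state, absorbed solar power + internal power = radiated power.
Absorbed: α·S·A_cross = 0.28·765·6.610 = 1416 W (cross-section A).
Total input = 1416 + 4100 = 5516 W.
Radiated: εσ·A_surf·T⁴ with A_surf = A = 6.610 m².
T⁴ = 5516/(0.76·5.67×10⁻⁸·6.610) = 1.936×10¹⁰ K⁴.

T ≈ 373 K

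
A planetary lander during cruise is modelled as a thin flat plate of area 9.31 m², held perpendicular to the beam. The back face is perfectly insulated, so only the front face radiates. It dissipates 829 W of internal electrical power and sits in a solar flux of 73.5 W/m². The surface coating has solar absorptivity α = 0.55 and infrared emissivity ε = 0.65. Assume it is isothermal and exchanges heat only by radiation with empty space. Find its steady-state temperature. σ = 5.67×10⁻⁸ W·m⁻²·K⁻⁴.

T ≈ 243 K

At steady state, absorbed solar power + internal power = radiated power.
Absorbed: α·S·A_cross = 0.55·73.5·9.310 = 376.4 W (cross-section A).
Total input = 376.4 + 829 = 1205 W.
Radiated: εσ·A_surf·T⁴ with A_surf = A = 9.310 m².
T⁴ = 1205/(0.65·5.67×10⁻⁸·9.310) = 3.513×10⁹ K⁴.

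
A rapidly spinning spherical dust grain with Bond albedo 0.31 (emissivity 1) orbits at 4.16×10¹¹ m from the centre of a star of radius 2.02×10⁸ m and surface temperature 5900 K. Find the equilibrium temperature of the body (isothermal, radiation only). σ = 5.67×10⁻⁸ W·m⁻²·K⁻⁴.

The star's surface emits σT_*⁴; at distance d the flux is S = σT_*⁴(R_*/d)².
S = 5.67×10⁻⁸·(5900)⁴·(2.02×10⁸/4.16×10¹¹)² = 16.20 W/m².
For an isothermal sphere T⁴ = (1−a)S/(4σ) = 4.928×10⁷ K⁴.

T ≈ 83.8 K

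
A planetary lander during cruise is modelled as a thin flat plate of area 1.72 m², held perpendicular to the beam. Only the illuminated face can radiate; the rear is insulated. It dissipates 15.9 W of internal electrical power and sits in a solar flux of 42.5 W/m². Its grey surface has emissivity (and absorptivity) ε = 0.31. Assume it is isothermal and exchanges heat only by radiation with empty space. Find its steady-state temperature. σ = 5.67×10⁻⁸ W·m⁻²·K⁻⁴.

At steady state, absorbed solar power + internal power = radiated power.
Absorbed: α·S·A_cross = 0.31·42.5·1.720 = 22.66 W (cross-section A).
Total input = 22.66 + 15.9 = 38.56 W.
Radiated: εσ·A_surf·T⁴ with A_surf = A = 1.720 m².
T⁴ = 38.56/(0.31·5.67×10⁻⁸·1.720) = 1.275×10⁹ K⁴.

T ≈ 189 K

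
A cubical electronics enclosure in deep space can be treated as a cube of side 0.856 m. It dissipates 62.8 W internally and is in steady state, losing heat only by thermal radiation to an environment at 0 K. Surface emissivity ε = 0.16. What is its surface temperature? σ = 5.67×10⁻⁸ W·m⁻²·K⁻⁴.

T ≈ 199 K

Steady state: internal power = radiated power, P = εσA T⁴.
Radiating area A = 6L² = 4.396 m².
T⁴ = P/(εσA) = 62.8/(0.16·5.67×10⁻⁸·4.396) = 1.575×10⁹ K⁴.
T = (1.575×10⁹)^(1/4).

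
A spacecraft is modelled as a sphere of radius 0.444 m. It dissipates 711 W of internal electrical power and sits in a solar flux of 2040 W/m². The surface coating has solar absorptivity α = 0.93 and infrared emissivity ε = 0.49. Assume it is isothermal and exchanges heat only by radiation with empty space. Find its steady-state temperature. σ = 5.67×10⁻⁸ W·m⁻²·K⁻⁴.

At steady state, absorbed solar power + internal power = radiated power.
Absorbed: α·S·A_cross = 0.93·2040·0.6193 = 1175 W (cross-section πr²).
Total input = 1175 + 711 = 1886 W.
Radiated: εσ·A_surf·T⁴ with A_surf = 4πr² = 2.477 m².
T⁴ = 1886/(0.49·5.67×10⁻⁸·2.477) = 2.740×10¹⁰ K⁴.

T ≈ 407 K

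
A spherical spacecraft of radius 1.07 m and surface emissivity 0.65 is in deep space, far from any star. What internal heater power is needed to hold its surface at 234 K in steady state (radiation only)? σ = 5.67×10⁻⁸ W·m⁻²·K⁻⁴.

P ≈ 1590 W

P = εσ·4πr²·T⁴.
4πr² = 14.39 m²; T⁴ = 2.998×10⁹ K⁴.
P = 0.65·5.67×10⁻⁸·14.39·2.998×10⁹.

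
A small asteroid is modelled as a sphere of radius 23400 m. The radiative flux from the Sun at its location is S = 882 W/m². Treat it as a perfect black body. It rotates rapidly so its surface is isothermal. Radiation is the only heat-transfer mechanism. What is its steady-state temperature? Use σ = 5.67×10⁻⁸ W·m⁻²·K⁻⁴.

T ≈ 250 K

At equilibrium, absorbed power = emitted power.
Absorbing cross-section = πr² = 1.720×10⁹ m²; emitting surface = 4πr² = 6.881×10⁹ m² (ratio 4).
S·A_cross = εσ·A_surf·T⁴  ⇒  T⁴ = S/(4σ).
T⁴ = 1.00·882/(4·5.67×10⁻⁸) = 3.889×10⁹ K⁴.
T = (3.889×10⁹)^(1/4).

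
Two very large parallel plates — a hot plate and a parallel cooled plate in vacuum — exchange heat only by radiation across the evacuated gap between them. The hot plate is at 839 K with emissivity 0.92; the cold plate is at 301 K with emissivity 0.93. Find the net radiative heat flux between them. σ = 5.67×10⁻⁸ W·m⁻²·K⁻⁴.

For two infinite grey parallel plates, q = σ(T₁⁴ − T₂⁴)/(1/ε₁ + 1/ε₂ − 1).
T₁⁴ − T₂⁴ = 4.955×10¹¹ − 8.209×10⁹ = 4.873×10¹¹ K⁴.
1/ε₁ + 1/ε₂ − 1 = 1.087 + 1.075 − 1 = 1.162.
q = 5.67×10⁻⁸ × 4.873×10¹¹ / 1.162.

q ≈ 23800 W/m²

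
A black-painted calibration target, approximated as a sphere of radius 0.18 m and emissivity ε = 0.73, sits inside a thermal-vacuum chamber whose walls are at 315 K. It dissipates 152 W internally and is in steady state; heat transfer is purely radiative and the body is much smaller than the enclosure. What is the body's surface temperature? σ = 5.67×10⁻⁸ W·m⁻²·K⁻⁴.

For a small grey body in a large enclosure, net radiated power = εσA(T⁴ − T_w⁴).
Steady state: P = εσA(T⁴ − T_w⁴) with A = 4πr² = 0.4072 m².
T⁴ = P/(εσA) + T_w⁴ = 152/(0.73·5.67×10⁻⁸·0.4072) + (315)⁴
    = 9.020×10⁹ + 9.846×10⁹ = 1.887×10¹⁰ K⁴.

T ≈ 371 K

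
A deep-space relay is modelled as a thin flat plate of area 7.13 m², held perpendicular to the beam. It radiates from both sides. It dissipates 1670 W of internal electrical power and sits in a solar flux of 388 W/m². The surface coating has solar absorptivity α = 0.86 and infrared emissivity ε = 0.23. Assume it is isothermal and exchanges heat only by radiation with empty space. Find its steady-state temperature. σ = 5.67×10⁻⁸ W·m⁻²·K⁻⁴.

At steady state, absorbed solar power + internal power = radiated power.
Absorbed: α·S·A_cross = 0.86·388·7.130 = 2379 W (cross-section A).
Total input = 2379 + 1670 = 4049 W.
Radiated: εσ·A_surf·T⁴ with A_surf = 2A = 14.26 m².
T⁴ = 4049/(0.23·5.67×10⁻⁸·14.26) = 2.177×10¹⁰ K⁴.

T ≈ 384 K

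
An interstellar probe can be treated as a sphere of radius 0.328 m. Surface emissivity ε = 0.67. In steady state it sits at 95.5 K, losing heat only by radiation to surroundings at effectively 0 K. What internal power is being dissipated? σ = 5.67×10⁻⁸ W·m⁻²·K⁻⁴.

P ≈ 4.27 W

Steady state: P = εσA T⁴.
A = 4πr² = 1.352 m²; T⁴ = (95.5)⁴ = 8.318×10⁷ K⁴.
P = 0.67 × 5.67×10⁻⁸ × 1.352 × 8.318×10⁷.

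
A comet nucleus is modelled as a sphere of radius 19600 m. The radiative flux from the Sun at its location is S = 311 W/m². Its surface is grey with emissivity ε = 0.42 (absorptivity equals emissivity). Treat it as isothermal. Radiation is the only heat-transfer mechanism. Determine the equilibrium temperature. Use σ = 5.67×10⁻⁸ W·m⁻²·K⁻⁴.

T ≈ 192 K

At equilibrium, absorbed power = emitted power.
Absorbing cross-section = πr² = 1.207×10⁹ m²; emitting surface = 4πr² = 4.827×10⁹ m² (ratio 4).
εS·A_cross = εσ·A_surf·T⁴  ⇒  T⁴ = S/(4σ)   (ε cancels).
T⁴ = 311/(4·5.67×10⁻⁸) = 1.371×10⁹ K⁴.
T = (1.371×10⁹)^(1/4).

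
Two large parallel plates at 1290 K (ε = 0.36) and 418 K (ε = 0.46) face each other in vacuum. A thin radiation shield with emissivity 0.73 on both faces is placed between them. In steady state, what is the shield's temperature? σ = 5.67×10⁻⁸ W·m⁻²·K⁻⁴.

In steady state the net flux on the hot side equals that on the cold side.
σ(T₁⁴−T_s⁴)/D₁ = σ(T_s⁴−T₂⁴)/D₂, with D₁ = 1/ε₁+1/ε_s−1 = 3.148, D₂ = 1/ε_s+1/ε₂−1 = 2.544.
Solve for T_s⁴: T_s⁴ = (D₂·T₁⁴ + D₁·T₂⁴)/(D₁+D₂) = 1.255×10¹² K⁴.

T_s ≈ 1060 K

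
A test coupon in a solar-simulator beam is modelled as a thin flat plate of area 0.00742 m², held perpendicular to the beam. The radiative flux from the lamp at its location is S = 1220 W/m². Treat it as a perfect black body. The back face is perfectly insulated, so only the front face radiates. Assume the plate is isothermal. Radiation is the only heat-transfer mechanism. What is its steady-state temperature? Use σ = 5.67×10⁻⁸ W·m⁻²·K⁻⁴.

T ≈ 383 K

At equilibrium, absorbed power = emitted power.
Absorbing cross-section = A = 0.007420 m²; emitting surface = A = 0.007420 m² (ratio 1).
S·A_cross = εσ·A_surf·T⁴  ⇒  T⁴ = S/(1σ).
T⁴ = 1.00·1220/(1·5.67×10⁻⁸) = 2.152×10¹⁰ K⁴.
T = (2.152×10¹⁰)^(1/4).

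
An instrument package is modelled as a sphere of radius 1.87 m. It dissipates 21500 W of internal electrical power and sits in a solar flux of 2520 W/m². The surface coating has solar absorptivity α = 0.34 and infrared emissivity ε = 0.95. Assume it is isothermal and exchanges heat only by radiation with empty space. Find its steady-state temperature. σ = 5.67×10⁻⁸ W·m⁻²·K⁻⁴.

T ≈ 338 K

At steady state, absorbed solar power + internal power = radiated power.
Absorbed: α·S·A_cross = 0.34·2520·10.99 = 9413 W (cross-section πr²).
Total input = 9413 + 21500 = 30910 W.
Radiated: εσ·A_surf·T⁴ with A_surf = 4πr² = 43.94 m².
T⁴ = 30910/(0.95·5.67×10⁻⁸·43.94) = 1.306×10¹⁰ K⁴.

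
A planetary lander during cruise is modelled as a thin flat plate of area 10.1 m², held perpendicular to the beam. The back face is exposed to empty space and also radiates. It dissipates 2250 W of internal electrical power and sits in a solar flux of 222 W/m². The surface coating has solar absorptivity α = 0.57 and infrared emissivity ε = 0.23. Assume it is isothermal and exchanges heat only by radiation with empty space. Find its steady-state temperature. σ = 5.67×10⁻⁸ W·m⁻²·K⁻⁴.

At steady state, absorbed solar power + internal power = radiated power.
Absorbed: α·S·A_cross = 0.57·222·10.10 = 1278 W (cross-section A).
Total input = 1278 + 2250 = 3528 W.
Radiated: εσ·A_surf·T⁴ with A_surf = 2A = 20.20 m².
T⁴ = 3528/(0.23·5.67×10⁻⁸·20.20) = 1.339×10¹⁰ K⁴.

T ≈ 340 K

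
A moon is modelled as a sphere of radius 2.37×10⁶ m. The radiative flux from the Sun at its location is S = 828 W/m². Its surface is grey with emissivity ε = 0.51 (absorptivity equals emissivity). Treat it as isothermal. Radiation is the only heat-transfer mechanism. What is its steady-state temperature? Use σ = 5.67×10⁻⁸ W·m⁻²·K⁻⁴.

T ≈ 246 K

At equilibrium, absorbed power = emitted power.
Absorbing cross-section = πr² = 1.765×10¹³ m²; emitting surface = 4πr² = 7.058×10¹³ m² (ratio 4).
εS·A_cross = εσ·A_surf·T⁴  ⇒  T⁴ = S/(4σ)   (ε cancels).
T⁴ = 828/(4·5.67×10⁻⁸) = 3.651×10⁹ K⁴.
T = (3.651×10⁹)^(1/4).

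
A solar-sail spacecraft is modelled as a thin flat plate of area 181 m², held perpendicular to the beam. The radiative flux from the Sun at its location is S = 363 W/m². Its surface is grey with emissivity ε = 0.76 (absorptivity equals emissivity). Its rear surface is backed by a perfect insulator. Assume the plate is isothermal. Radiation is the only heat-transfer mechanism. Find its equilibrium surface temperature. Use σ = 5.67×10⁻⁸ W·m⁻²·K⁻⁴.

At equilibrium, absorbed power = emitted power.
Absorbing cross-section = A = 181.0 m²; emitting surface = A = 181.0 m² (ratio 1).
εS·A_cross = εσ·A_surf·T⁴  ⇒  T⁴ = S/(1σ)   (ε cancels).
T⁴ = 363/(1·5.67×10⁻⁸) = 6.402×10⁹ K⁴.
T = (6.402×10⁹)^(1/4).

T ≈ 283 K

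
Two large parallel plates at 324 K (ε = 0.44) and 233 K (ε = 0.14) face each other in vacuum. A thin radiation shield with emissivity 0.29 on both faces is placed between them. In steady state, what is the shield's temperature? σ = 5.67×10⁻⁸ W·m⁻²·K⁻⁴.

T_s ≈ 302 K

In steady state the net flux on the hot side equals that on the cold side.
σ(T₁⁴−T_s⁴)/D₁ = σ(T_s⁴−T₂⁴)/D₂, with D₁ = 1/ε₁+1/ε_s−1 = 4.721, D₂ = 1/ε_s+1/ε₂−1 = 9.591.
Solve for T_s⁴: T_s⁴ = (D₂·T₁⁴ + D₁·T₂⁴)/(D₁+D₂) = 8.357×10⁹ K⁴.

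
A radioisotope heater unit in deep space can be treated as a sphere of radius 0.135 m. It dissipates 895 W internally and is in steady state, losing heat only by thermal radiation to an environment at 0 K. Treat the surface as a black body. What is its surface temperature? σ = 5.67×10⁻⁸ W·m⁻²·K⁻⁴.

Steady state: internal power = radiated power, P = εσA T⁴.
Radiating area A = 4πr² = 0.2290 m².
T⁴ = P/(εσA) = 895/(1.0·5.67×10⁻⁸·0.2290) = 6.892×10¹⁰ K⁴.
T = (6.892×10¹⁰)^(1/4).

T ≈ 512 K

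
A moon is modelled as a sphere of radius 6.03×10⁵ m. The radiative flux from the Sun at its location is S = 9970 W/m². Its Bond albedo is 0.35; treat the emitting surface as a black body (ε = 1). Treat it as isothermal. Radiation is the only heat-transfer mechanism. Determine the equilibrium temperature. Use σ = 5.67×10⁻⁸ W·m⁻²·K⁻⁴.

At equilibrium, absorbed power = emitted power.
Absorbing cross-section = πr² = 1.142×10¹² m²; emitting surface = 4πr² = 4.569×10¹² m² (ratio 4).
(1−a)S·A_cross = εσ·A_surf·T⁴  ⇒  T⁴ = (1−a)S/(4σ).
T⁴ = 0.650·9970/(4·5.67×10⁻⁸) = 2.857×10¹⁰ K⁴.
T = (2.857×10¹⁰)^(1/4).

T ≈ 411 K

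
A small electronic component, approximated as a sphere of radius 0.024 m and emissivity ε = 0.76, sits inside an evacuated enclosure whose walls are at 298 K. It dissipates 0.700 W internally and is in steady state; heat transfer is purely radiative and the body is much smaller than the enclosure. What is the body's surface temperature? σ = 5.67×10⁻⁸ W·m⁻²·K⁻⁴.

T ≈ 317 K

For a small grey body in a large enclosure, net radiated power = εσA(T⁴ − T_w⁴).
Steady state: P = εσA(T⁴ − T_w⁴) with A = 4πr² = 0.007238 m².
T⁴ = P/(εσA) + T_w⁴ = 0.700/(0.76·5.67×10⁻⁸·0.007238) + (298)⁴
    = 2.244×10⁹ + 7.886×10⁹ = 1.013×10¹⁰ K⁴.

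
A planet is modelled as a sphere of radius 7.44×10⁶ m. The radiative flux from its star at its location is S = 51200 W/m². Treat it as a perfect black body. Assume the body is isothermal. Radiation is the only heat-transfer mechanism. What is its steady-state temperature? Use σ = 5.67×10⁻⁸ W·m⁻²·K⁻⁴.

At equilibrium, absorbed power = emitted power.
Absorbing cross-section = πr² = 1.739×10¹⁴ m²; emitting surface = 4πr² = 6.956×10¹⁴ m² (ratio 4).
S·A_cross = εσ·A_surf·T⁴  ⇒  T⁴ = S/(4σ).
T⁴ = 1.00·51200/(4·5.67×10⁻⁸) = 2.257×10¹¹ K⁴.
T = (2.257×10¹¹)^(1/4).

T ≈ 689 K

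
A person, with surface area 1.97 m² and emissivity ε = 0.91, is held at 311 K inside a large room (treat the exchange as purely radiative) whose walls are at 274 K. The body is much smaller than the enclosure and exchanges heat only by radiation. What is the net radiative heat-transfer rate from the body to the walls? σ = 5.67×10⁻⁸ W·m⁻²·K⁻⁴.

P_net ≈ 378 W

For a small grey body in a large enclosure: P_net = εσA(T_body⁴ − T_wall⁴).
A = 1.97 m²; T_body⁴ − T_wall⁴ = 9.355×10⁹ − 5.636×10⁹ = 3.719×10⁹ K⁴.
|P_net| = 0.91·5.67×10⁻⁸·1.970·3.719×10⁹.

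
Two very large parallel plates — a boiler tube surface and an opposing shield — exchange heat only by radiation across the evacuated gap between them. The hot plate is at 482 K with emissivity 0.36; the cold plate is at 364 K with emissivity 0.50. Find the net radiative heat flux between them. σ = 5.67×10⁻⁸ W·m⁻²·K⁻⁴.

For two infinite grey parallel plates, q = σ(T₁⁴ − T₂⁴)/(1/ε₁ + 1/ε₂ − 1).
T₁⁴ − T₂⁴ = 5.397×10¹⁰ − 1.756×10¹⁰ = 3.642×10¹⁰ K⁴.
1/ε₁ + 1/ε₂ − 1 = 2.778 + 2.000 − 1 = 3.778.
q = 5.67×10⁻⁸ × 3.642×10¹⁰ / 3.778.

q ≈ 547 W/m²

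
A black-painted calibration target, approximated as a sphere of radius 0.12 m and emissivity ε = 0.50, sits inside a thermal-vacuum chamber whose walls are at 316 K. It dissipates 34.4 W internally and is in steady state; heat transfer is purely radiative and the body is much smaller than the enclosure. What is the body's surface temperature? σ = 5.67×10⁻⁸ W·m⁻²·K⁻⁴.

T ≈ 359 K

For a small grey body in a large enclosure, net radiated power = εσA(T⁴ − T_w⁴).
Steady state: P = εσA(T⁴ − T_w⁴) with A = 4πr² = 0.1810 m².
T⁴ = P/(εσA) + T_w⁴ = 34.4/(0.50·5.67×10⁻⁸·0.1810) + (316)⁴
    = 6.706×10⁹ + 9.971×10⁹ = 1.668×10¹⁰ K⁴.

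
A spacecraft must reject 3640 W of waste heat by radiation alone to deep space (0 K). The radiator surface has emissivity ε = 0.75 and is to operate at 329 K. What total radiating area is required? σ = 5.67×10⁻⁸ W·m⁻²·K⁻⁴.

A ≈ 7.31 m²

P = εσA T⁴ ⇒ A = P/(εσT⁴).
T⁴ = 1.172×10¹⁰ K⁴.
A = 3640/(0.75 × 5.67×10⁻⁸ × 1.172×10¹⁰).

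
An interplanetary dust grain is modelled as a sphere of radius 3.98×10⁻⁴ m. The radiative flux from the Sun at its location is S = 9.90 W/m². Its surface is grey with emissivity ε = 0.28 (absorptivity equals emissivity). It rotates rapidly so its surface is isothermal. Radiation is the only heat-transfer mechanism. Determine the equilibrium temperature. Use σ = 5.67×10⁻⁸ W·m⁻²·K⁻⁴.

At equilibrium, absorbed power = emitted power.
Absorbing cross-section = πr² = 4.976×10⁻⁷ m²; emitting surface = 4πr² = 1.991×10⁻⁶ m² (ratio 4).
εS·A_cross = εσ·A_surf·T⁴  ⇒  T⁴ = S/(4σ)   (ε cancels).
T⁴ = 9.90/(4·5.67×10⁻⁸) = 4.365×10⁷ K⁴.
T = (4.365×10⁷)^(1/4).

T ≈ 81.3 K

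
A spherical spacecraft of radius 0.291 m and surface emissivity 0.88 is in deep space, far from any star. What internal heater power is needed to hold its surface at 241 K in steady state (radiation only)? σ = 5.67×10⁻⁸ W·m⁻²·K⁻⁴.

P = εσ·4πr²·T⁴.
4πr² = 1.064 m²; T⁴ = 3.373×10⁹ K⁴.
P = 0.88·5.67×10⁻⁸·1.064·3.373×10⁹.

P ≈ 179 W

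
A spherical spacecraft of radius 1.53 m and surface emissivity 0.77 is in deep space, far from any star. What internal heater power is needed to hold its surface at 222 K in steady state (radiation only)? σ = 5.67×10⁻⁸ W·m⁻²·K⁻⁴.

P = εσ·4πr²·T⁴.
4πr² = 29.42 m²; T⁴ = 2.429×10⁹ K⁴.
P = 0.77·5.67×10⁻⁸·29.42·2.429×10⁹.

P ≈ 3120 W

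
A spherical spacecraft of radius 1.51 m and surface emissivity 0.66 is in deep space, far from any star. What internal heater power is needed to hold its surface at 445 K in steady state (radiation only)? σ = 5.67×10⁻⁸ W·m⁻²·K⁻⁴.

P ≈ 42000 W

P = εσ·4πr²·T⁴.
4πr² = 28.65 m²; T⁴ = 3.921×10¹⁰ K⁴.
P = 0.66·5.67×10⁻⁸·28.65·3.921×10¹⁰.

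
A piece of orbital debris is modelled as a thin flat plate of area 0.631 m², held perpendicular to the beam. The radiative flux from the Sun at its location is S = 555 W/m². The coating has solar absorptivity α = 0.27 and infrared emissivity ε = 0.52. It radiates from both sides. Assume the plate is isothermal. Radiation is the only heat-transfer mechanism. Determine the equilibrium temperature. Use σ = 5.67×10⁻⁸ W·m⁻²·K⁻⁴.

T ≈ 225 K

At equilibrium, absorbed power = emitted power.
Absorbing cross-section = A = 0.6310 m²; emitting surface = 2A = 1.262 m² (ratio 2).
αS·A_cross = εσ·A_surf·T⁴  ⇒  T⁴ = αS/(ε·2σ).
T⁴ = 0.270·555/(0.52·2·5.67×10⁻⁸) = 2.541×10⁹ K⁴.
T = (2.541×10⁹)^(1/4).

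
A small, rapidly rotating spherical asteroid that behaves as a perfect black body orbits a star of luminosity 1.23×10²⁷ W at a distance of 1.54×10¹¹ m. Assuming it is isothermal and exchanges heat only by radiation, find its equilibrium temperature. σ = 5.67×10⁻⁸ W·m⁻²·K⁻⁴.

First find the stellar flux at distance d: S = L/(4πd²) = 1.23×10²⁷/(4π·(1.54×10¹¹)²) = 4127 W/m².
For an isothermal sphere, absorbed (1−a)S·πr² = emitted σ·4πr²·T⁴, so T⁴ = (1−a)S/(4σ).
T⁴ = 1.00·4127/(4·5.67×10⁻⁸) = 1.820×10¹⁰ K⁴.

T ≈ 367 K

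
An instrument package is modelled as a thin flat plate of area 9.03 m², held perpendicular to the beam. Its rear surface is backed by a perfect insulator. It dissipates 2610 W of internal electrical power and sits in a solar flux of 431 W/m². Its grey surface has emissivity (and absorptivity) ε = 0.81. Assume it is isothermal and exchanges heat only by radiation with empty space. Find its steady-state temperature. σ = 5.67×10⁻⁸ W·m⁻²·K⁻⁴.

At steady state, absorbed solar power + internal power = radiated power.
Absorbed: α·S·A_cross = 0.81·431·9.030 = 3152 W (cross-section A).
Total input = 3152 + 2610 = 5762 W.
Radiated: εσ·A_surf·T⁴ with A_surf = A = 9.030 m².
T⁴ = 5762/(0.81·5.67×10⁻⁸·9.030) = 1.389×10¹⁰ K⁴.

T ≈ 343 K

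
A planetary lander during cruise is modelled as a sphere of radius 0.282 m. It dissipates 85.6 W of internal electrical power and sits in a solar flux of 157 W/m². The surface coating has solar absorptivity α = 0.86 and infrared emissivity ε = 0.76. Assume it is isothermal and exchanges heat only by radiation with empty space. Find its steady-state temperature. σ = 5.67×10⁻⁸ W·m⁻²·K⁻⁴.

At steady state, absorbed solar power + internal power = radiated power.
Absorbed: α·S·A_cross = 0.86·157·0.2498 = 33.73 W (cross-section πr²).
Total input = 33.73 + 85.6 = 119.3 W.
Radiated: εσ·A_surf·T⁴ with A_surf = 4πr² = 0.9993 m².
T⁴ = 119.3/(0.76·5.67×10⁻⁸·0.9993) = 2.771×10⁹ K⁴.

T ≈ 229 K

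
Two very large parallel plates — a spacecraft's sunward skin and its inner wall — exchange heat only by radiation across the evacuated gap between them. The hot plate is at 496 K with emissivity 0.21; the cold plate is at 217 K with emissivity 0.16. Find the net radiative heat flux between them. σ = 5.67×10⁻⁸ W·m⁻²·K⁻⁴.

For two infinite grey parallel plates, q = σ(T₁⁴ − T₂⁴)/(1/ε₁ + 1/ε₂ − 1).
T₁⁴ − T₂⁴ = 6.052×10¹⁰ − 2.217×10⁹ = 5.831×10¹⁰ K⁴.
1/ε₁ + 1/ε₂ − 1 = 4.762 + 6.250 − 1 = 10.01.
q = 5.67×10⁻⁸ × 5.831×10¹⁰ / 10.01.

q ≈ 330 W/m²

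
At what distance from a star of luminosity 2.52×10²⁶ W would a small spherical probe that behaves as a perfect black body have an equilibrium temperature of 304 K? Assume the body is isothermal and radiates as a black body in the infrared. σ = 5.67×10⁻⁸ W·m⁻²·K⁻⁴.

d ≈ 1.02×10¹¹ m

For an isothermal black-emitting sphere, (1−a)S·πr² = σ·4πr²·T⁴ ⇒ S = 4σT⁴/(1−a).
S = 4·5.67×10⁻⁸·(304)⁴/1.00 = 1937 W/m².
Flux falls as S = L/(4πd²), so d = √(L/(4πS)) = √(2.52×10²⁶/(4π·1937)).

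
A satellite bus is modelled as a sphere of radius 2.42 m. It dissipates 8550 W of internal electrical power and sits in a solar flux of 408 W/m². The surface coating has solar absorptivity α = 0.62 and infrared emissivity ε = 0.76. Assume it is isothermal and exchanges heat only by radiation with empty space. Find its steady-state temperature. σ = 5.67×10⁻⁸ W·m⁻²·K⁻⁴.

At steady state, absorbed solar power + internal power = radiated power.
Absorbed: α·S·A_cross = 0.62·408·18.40 = 4654 W (cross-section πr²).
Total input = 4654 + 8550 = 13200 W.
Radiated: εσ·A_surf·T⁴ with A_surf = 4πr² = 73.59 m².
T⁴ = 13200/(0.76·5.67×10⁻⁸·73.59) = 4.164×10⁹ K⁴.

T ≈ 254 K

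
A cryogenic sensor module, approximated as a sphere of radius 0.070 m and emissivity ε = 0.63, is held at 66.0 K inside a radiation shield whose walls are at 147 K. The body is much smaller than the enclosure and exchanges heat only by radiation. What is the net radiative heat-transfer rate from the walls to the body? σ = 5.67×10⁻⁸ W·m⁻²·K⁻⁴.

For a small grey body in a large enclosure: P_net = εσA(T_body⁴ − T_wall⁴).
A = 4πr² = 0.06158 m²; T_body⁴ − T_wall⁴ = 1.897×10⁷ − 4.669×10⁸ = -4.480×10⁸ K⁴.
|P_net| = 0.63·5.67×10⁻⁸·0.06158·4.480×10⁸.

P_net ≈ 0.985 W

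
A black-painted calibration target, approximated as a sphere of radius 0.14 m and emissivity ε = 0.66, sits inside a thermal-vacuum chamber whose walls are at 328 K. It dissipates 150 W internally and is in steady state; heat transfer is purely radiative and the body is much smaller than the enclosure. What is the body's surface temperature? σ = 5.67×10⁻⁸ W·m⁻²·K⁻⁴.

T ≈ 409 K

For a small grey body in a large enclosure, net radiated power = εσA(T⁴ − T_w⁴).
Steady state: P = εσA(T⁴ − T_w⁴) with A = 4πr² = 0.2463 m².
T⁴ = P/(εσA) + T_w⁴ = 150/(0.66·5.67×10⁻⁸·0.2463) + (328)⁴
    = 1.627×10¹⁰ + 1.157×10¹⁰ = 2.785×10¹⁰ K⁴.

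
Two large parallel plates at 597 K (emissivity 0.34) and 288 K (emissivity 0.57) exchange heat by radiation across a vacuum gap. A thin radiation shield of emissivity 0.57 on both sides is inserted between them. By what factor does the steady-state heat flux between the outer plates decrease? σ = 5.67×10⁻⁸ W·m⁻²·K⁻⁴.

factor ≈ 1.68

Without shield: q₀ = σΔ(T⁴)/(1/ε₁+1/ε₂−1) with denominator 3.696.
With shield the two gaps are in series; the resistances add: (1/ε₁+1/ε_s−1)+(1/ε_s+1/ε₂−1) = 3.696+2.509 = 6.204.
Heat-flux ratio q₀/q = 6.204/3.696.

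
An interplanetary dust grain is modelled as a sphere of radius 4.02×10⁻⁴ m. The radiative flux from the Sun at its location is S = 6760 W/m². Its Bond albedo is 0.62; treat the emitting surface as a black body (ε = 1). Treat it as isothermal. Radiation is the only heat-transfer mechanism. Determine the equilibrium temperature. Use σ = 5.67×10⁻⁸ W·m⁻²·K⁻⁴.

T ≈ 326 K

At equilibrium, absorbed power = emitted power.
Absorbing cross-section = πr² = 5.077×10⁻⁷ m²; emitting surface = 4πr² = 2.031×10⁻⁶ m² (ratio 4).
(1−a)S·A_cross = εσ·A_surf·T⁴  ⇒  T⁴ = (1−a)S/(4σ).
T⁴ = 0.380·6760/(4·5.67×10⁻⁸) = 1.133×10¹⁰ K⁴.
T = (1.133×10¹⁰)^(1/4).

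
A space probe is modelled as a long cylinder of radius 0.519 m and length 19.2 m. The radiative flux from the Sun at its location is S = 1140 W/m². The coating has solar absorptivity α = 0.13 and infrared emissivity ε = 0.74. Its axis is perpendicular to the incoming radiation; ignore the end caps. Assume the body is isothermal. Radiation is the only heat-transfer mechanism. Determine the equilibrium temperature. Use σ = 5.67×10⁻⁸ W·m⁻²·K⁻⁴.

T ≈ 183 K

At equilibrium, absorbed power = emitted power.
Absorbing cross-section = 2rL = 19.93 m²; emitting surface = 2πrL = 62.61 m² (ratio π).
αS·A_cross = εσ·A_surf·T⁴  ⇒  T⁴ = αS/(ε·πσ).
T⁴ = 0.130·1140/(0.74·π·5.67×10⁻⁸) = 1.124×10⁹ K⁴.
T = (1.124×10⁹)^(1/4).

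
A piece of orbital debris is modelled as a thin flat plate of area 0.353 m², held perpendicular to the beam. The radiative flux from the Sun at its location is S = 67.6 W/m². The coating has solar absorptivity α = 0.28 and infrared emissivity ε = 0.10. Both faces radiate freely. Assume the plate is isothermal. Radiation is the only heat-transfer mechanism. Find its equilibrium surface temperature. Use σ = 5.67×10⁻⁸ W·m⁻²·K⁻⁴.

T ≈ 202 K

At equilibrium, absorbed power = emitted power.
Absorbing cross-section = A = 0.3530 m²; emitting surface = 2A = 0.7060 m² (ratio 2).
αS·A_cross = εσ·A_surf·T⁴  ⇒  T⁴ = αS/(ε·2σ).
T⁴ = 0.280·67.6/(0.10·2·5.67×10⁻⁸) = 1.669×10⁹ K⁴.
T = (1.669×10⁹)^(1/4).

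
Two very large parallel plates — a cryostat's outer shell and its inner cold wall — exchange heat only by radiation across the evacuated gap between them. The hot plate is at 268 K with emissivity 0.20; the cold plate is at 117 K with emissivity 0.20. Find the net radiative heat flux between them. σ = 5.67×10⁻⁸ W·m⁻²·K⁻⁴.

For two infinite grey parallel plates, q = σ(T₁⁴ − T₂⁴)/(1/ε₁ + 1/ε₂ − 1).
T₁⁴ − T₂⁴ = 5.159×10⁹ − 1.874×10⁸ = 4.971×10⁹ K⁴.
1/ε₁ + 1/ε₂ − 1 = 5.000 + 5.000 − 1 = 9.000.
q = 5.67×10⁻⁸ × 4.971×10⁹ / 9.000.

q ≈ 31.3 W/m²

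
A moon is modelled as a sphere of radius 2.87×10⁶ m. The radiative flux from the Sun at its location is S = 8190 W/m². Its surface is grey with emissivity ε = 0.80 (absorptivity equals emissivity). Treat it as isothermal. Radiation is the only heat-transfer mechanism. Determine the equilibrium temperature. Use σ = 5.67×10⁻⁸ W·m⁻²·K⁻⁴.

T ≈ 436 K

At equilibrium, absorbed power = emitted power.
Absorbing cross-section = πr² = 2.588×10¹³ m²; emitting surface = 4πr² = 1.035×10¹⁴ m² (ratio 4).
εS·A_cross = εσ·A_surf·T⁴  ⇒  T⁴ = S/(4σ)   (ε cancels).
T⁴ = 8190/(4·5.67×10⁻⁸) = 3.611×10¹⁰ K⁴.
T = (3.611×10¹⁰)^(1/4).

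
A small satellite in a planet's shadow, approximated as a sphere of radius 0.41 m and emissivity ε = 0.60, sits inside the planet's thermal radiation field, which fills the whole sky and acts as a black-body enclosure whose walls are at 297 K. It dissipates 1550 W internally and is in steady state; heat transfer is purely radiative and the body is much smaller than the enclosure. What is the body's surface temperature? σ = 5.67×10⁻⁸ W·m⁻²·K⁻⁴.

For a small grey body in a large enclosure, net radiated power = εσA(T⁴ − T_w⁴).
Steady state: P = εσA(T⁴ − T_w⁴) with A = 4πr² = 2.112 m².
T⁴ = P/(εσA) + T_w⁴ = 1550/(0.60·5.67×10⁻⁸·2.112) + (297)⁴
    = 2.157×10¹⁰ + 7.781×10⁹ = 2.935×10¹⁰ K⁴.

T ≈ 414 K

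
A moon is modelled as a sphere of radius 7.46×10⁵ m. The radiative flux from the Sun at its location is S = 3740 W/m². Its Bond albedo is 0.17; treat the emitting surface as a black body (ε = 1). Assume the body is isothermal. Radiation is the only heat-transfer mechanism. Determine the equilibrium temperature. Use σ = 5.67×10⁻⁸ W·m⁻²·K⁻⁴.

T ≈ 342 K

At equilibrium, absorbed power = emitted power.
Absorbing cross-section = πr² = 1.748×10¹² m²; emitting surface = 4πr² = 6.993×10¹² m² (ratio 4).
(1−a)S·A_cross = εσ·A_surf·T⁴  ⇒  T⁴ = (1−a)S/(4σ).
T⁴ = 0.830·3740/(4·5.67×10⁻⁸) = 1.369×10¹⁰ K⁴.
T = (1.369×10¹⁰)^(1/4).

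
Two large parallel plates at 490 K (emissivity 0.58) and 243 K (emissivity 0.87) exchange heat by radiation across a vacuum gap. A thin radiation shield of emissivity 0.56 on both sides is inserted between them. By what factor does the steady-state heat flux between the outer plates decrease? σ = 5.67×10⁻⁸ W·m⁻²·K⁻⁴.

Without shield: q₀ = σΔ(T⁴)/(1/ε₁+1/ε₂−1) with denominator 1.874.
With shield the two gaps are in series; the resistances add: (1/ε₁+1/ε_s−1)+(1/ε_s+1/ε₂−1) = 2.510+1.935 = 4.445.
Heat-flux ratio q₀/q = 4.445/1.874.

factor ≈ 2.37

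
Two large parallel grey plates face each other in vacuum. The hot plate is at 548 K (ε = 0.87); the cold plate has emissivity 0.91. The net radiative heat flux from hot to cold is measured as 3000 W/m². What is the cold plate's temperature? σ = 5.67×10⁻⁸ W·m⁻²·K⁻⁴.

q = σ(T₁⁴ − T₂⁴)/(1/ε₁ + 1/ε₂ − 1); denominator = 1.248.
T₂⁴ = T₁⁴ − q·(1/ε₁+1/ε₂−1)/σ = 9.018×10¹⁰ − 3000·1.248/5.67×10⁻⁸
    = 2.413×10¹⁰ K⁴.

T₂ ≈ 394 K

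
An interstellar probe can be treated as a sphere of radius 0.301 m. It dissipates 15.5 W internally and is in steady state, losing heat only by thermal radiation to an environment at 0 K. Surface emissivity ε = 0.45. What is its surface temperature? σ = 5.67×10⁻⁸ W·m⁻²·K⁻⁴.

Steady state: internal power = radiated power, P = εσA T⁴.
Radiating area A = 4πr² = 1.139 m².
T⁴ = P/(εσA) = 15.5/(0.45·5.67×10⁻⁸·1.139) = 5.336×10⁸ K⁴.
T = (5.336×10⁸)^(1/4).

T ≈ 152 K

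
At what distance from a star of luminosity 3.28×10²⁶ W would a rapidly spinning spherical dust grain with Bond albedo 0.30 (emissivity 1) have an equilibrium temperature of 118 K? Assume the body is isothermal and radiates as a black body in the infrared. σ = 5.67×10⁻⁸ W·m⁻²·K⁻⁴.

d ≈ 6.45×10¹¹ m

For an isothermal black-emitting sphere, (1−a)S·πr² = σ·4πr²·T⁴ ⇒ S = 4σT⁴/(1−a).
S = 4·5.67×10⁻⁸·(118)⁴/0.700 = 62.82 W/m².
Flux falls as S = L/(4πd²), so d = √(L/(4πS)) = √(3.28×10²⁶/(4π·62.82)).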